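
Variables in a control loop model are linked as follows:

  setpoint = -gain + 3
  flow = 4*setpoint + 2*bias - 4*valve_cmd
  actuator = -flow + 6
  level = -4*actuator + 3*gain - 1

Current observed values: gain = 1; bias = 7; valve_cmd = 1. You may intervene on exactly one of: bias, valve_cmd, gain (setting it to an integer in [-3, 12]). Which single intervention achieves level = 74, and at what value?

set bias = 10

Intervening on bias: with other inputs at their observed values, level = 8*bias - 6. Solving for 74 gives bias = 10, within [-3, 12].
Intervening on valve_cmd: level = -16*valve_cmd + 66. Reaching 74 requires valve_cmd = -1/2, not an integer.
Intervening on gain: level = -13*gain + 63. Reaching 74 requires gain = -11/13, not an integer.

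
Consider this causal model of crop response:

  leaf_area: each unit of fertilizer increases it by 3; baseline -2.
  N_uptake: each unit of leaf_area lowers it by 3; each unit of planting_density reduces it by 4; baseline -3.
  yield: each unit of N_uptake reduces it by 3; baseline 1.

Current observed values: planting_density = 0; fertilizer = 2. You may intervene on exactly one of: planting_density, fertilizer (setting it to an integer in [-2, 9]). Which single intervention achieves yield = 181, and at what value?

set fertilizer = 7

Intervening on planting_density: yield = 12*planting_density + 46. Reaching 181 requires planting_density = 45/4, not an integer.
Intervening on fertilizer: with other inputs at their observed values, yield = 27*fertilizer - 8. Solving for 181 gives fertilizer = 7, within [-2, 9].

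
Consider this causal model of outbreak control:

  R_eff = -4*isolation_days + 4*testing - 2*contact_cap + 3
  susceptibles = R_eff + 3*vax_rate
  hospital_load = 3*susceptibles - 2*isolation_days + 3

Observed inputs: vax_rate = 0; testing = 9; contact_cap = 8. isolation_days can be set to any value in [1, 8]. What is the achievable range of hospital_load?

Substituting into the R_eff equation gives R_eff = -4*isolation_days + 23.
Substituting into the susceptibles equation gives susceptibles = -4*isolation_days + 23.
This gives hospital_load = -14*isolation_days + 72.
Linear in isolation_days, so extremes are at the endpoints: isolation_days = 1 gives hospital_load = 58; isolation_days = 8 gives hospital_load = -40.

-40 to 58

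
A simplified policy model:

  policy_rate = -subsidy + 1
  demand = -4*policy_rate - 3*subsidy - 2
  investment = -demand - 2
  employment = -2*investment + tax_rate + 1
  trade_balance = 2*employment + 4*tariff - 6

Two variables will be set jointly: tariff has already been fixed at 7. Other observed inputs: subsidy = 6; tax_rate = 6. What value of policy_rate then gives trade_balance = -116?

policy_rate = 5

With tariff held at 7:
Intervening on policy_rate fixes its value directly, overriding its dependence on subsidy.
Substituting into the demand equation gives demand = -4*policy_rate - 20.
Substituting into the investment equation gives investment = 4*policy_rate + 18.
employment becomes -8*policy_rate - 29.
trade_balance becomes -16*policy_rate - 36.
Solve -16*policy_rate - 36 = -116: policy_rate = (-116 + 36) / -16 = 5.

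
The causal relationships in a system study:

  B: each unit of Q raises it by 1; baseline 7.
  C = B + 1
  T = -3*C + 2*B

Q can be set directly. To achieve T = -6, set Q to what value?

Q = -4

Substituting into the C equation gives C = Q + 8.
Substituting into the T equation gives T = -Q - 10.
Solve -Q - 10 = -6: Q = (-6 + 10) / -1 = -4.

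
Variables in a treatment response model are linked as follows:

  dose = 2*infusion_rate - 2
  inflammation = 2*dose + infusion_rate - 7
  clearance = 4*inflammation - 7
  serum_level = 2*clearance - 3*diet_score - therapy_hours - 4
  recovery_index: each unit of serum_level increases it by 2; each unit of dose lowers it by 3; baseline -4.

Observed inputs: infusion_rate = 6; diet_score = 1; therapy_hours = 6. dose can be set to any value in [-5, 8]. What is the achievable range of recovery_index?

Intervening on dose fixes its value directly, overriding its dependence on infusion_rate.
Substituting into the inflammation equation gives inflammation = 2*dose - 1.
clearance becomes 8*dose - 11.
Substituting into the serum_level equation gives serum_level = 16*dose - 35.
So recovery_index = 29*dose - 74.
Linear in dose, so extremes are at the endpoints: dose = -5 gives recovery_index = -219; dose = 8 gives recovery_index = 158.

-219 to 158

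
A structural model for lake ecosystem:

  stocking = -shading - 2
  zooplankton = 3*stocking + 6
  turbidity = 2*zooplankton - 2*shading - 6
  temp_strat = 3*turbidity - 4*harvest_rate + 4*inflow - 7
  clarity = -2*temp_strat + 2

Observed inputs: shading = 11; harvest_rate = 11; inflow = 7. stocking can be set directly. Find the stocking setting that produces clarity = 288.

stocking = -4

Intervening on stocking fixes its value directly, overriding its dependence on shading.
Substituting into the turbidity equation gives turbidity = 6*stocking - 16.
Substituting into the temp_strat equation gives temp_strat = 18*stocking - 71.
Substituting into the clarity equation gives clarity = -36*stocking + 144.
Solve -36*stocking + 144 = 288: stocking = (288 - 144) / -36 = -4.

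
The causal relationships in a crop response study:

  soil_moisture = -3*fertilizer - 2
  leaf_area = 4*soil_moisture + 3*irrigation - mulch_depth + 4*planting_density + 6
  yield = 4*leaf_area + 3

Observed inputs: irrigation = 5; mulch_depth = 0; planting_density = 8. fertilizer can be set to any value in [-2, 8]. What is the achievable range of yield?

-201 to 279

Substituting into the leaf_area equation gives leaf_area = -12*fertilizer + 45.
This gives yield = -48*fertilizer + 183.
Linear in fertilizer, so extremes are at the endpoints: fertilizer = -2 gives yield = 279; fertilizer = 8 gives yield = -201.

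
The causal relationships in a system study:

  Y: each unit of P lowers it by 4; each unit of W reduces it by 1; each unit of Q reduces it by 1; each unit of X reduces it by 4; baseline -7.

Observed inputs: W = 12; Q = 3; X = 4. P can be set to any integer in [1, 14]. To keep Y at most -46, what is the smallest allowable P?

P = 2

Substituting into the Y equation gives Y = -4*P - 38.
Require -4*P - 38 ≤ -46, so P ≥ 2.
The smallest integer in [1, 14] satisfying this is 2.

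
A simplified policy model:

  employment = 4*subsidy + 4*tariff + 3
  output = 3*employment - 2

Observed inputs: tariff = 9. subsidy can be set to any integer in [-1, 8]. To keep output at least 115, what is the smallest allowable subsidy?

Substituting into the employment equation gives employment = 4*subsidy + 39.
Substituting into the output equation gives output = 12*subsidy + 115.
Require 12*subsidy + 115 ≥ 115, so subsidy ≥ 0.
The smallest integer in [-1, 8] satisfying this is 0.

subsidy = 0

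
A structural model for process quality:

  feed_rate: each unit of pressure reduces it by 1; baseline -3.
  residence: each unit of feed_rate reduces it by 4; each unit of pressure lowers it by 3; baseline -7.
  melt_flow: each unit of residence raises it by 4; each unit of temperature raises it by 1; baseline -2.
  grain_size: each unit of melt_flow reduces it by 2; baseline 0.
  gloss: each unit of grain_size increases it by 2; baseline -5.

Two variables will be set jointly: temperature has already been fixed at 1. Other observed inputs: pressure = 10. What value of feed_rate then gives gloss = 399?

With temperature held at 1:
Intervening on feed_rate fixes its value directly, overriding its dependence on pressure.
Substituting into the residence equation gives residence = -4*feed_rate - 37.
So melt_flow = -16*feed_rate - 149.
Substituting into the grain_size equation gives grain_size = 32*feed_rate + 298.
gloss becomes 64*feed_rate + 591.
Solve 64*feed_rate + 591 = 399: feed_rate = (399 - 591) / 64 = -3.

feed_rate = -3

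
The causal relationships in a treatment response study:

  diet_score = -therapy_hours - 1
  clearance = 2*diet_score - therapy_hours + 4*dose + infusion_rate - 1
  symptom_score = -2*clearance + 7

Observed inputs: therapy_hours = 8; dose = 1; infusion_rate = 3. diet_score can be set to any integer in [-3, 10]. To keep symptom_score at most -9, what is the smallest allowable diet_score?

diet_score = 5

Intervening on diet_score fixes its value directly, overriding its dependence on therapy_hours.
Substituting into the clearance equation gives clearance = 2*diet_score - 2.
Substituting into the symptom_score equation gives symptom_score = -4*diet_score + 11.
Require -4*diet_score + 11 ≤ -9, so diet_score ≥ 5.
The smallest integer in [-3, 10] satisfying this is 5.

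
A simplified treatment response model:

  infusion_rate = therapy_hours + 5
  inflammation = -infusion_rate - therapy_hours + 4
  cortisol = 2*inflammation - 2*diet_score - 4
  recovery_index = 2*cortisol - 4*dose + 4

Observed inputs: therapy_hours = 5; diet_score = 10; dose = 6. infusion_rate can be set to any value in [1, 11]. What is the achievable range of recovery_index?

Intervening on infusion_rate fixes its value directly, overriding its dependence on therapy_hours.
Substituting into the inflammation equation gives inflammation = -infusion_rate - 1.
cortisol becomes -2*infusion_rate - 26.
Substituting into the recovery_index equation gives recovery_index = -4*infusion_rate - 72.
Linear in infusion_rate, so extremes are at the endpoints: infusion_rate = 1 gives recovery_index = -76; infusion_rate = 11 gives recovery_index = -116.

-116 to -76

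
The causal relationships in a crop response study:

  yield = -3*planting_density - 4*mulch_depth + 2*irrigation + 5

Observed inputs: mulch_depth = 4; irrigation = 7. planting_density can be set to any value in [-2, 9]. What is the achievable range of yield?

-24 to 9

Substituting into the yield equation gives yield = -3*planting_density + 3.
Linear in planting_density, so extremes are at the endpoints: planting_density = -2 gives yield = 9; planting_density = 9 gives yield = -24.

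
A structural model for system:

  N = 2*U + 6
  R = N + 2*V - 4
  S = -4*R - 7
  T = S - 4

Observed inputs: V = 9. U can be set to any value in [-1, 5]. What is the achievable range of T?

Substituting into the R equation gives R = 2*U + 20.
Substituting into the S equation gives S = -8*U - 87.
Substituting into the T equation gives T = -8*U - 91.
Linear in U, so extremes are at the endpoints: U = -1 gives T = -83; U = 5 gives T = -131.

-131 to -83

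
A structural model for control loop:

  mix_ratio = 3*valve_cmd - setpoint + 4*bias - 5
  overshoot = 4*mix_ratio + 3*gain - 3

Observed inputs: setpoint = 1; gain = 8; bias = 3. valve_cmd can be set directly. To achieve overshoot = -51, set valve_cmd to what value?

valve_cmd = -8

Substituting into the mix_ratio equation gives mix_ratio = 3*valve_cmd + 6.
This gives overshoot = 12*valve_cmd + 45.
Solve 12*valve_cmd + 45 = -51: valve_cmd = (-51 - 45) / 12 = -8.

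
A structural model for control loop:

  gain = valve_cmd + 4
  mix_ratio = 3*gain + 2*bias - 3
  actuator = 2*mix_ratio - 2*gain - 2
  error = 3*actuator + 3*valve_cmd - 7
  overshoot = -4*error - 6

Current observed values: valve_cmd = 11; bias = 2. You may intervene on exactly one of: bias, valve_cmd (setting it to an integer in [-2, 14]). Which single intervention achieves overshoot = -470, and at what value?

set valve_cmd = 5

Intervening on bias: overshoot = -48*bias - 734. Reaching -470 requires bias = -11/2, not an integer.
Intervening on valve_cmd: with other inputs at their observed values, overshoot = -60*valve_cmd - 170. Solving for -470 gives valve_cmd = 5, within [-2, 14].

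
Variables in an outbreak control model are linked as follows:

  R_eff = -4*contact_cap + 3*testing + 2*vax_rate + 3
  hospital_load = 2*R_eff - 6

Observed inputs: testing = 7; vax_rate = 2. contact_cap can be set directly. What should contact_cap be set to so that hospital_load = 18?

Substituting into the R_eff equation gives R_eff = -4*contact_cap + 28.
This gives hospital_load = -8*contact_cap + 50.
Solve -8*contact_cap + 50 = 18: contact_cap = (18 - 50) / -8 = 4.

contact_cap = 4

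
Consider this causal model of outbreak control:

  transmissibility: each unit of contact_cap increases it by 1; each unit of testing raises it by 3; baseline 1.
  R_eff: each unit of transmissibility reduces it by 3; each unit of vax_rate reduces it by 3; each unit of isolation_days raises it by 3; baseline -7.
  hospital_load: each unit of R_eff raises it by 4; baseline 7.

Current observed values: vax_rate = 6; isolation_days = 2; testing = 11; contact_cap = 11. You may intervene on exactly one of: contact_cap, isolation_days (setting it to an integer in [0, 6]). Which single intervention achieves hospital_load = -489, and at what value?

Intervening on contact_cap: with other inputs at their observed values, hospital_load = -12*contact_cap - 477. Solving for -489 gives contact_cap = 1, within [0, 6].
Intervening on isolation_days: hospital_load = 12*isolation_days - 633. Reaching -489 requires isolation_days = 12, outside [0, 6].

set contact_cap = 1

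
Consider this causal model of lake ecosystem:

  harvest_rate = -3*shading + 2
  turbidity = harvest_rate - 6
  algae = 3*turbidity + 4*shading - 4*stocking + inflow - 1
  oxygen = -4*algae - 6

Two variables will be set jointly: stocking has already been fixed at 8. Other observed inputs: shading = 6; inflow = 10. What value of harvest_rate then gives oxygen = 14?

With stocking held at 8:
Intervening on harvest_rate fixes its value directly, overriding its dependence on shading.
Substituting into the algae equation gives algae = 3*harvest_rate - 17.
oxygen becomes -12*harvest_rate + 62.
Solve -12*harvest_rate + 62 = 14: harvest_rate = (14 - 62) / -12 = 4.

harvest_rate = 4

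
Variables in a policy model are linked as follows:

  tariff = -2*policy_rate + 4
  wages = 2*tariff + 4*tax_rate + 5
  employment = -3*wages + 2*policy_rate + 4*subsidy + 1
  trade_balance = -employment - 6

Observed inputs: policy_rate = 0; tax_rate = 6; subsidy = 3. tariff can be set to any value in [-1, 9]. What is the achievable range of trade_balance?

Intervening on tariff fixes its value directly, overriding its dependence on policy_rate.
Substituting into the wages equation gives wages = 2*tariff + 29.
Substituting into the employment equation gives employment = -6*tariff - 74.
trade_balance becomes 6*tariff + 68.
Linear in tariff, so extremes are at the endpoints: tariff = -1 gives trade_balance = 62; tariff = 9 gives trade_balance = 122.

62 to 122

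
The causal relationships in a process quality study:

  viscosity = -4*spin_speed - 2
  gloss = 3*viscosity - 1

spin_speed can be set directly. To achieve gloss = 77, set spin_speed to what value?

Substituting into the gloss equation gives gloss = -12*spin_speed - 7.
Solve -12*spin_speed - 7 = 77: spin_speed = (77 + 7) / -12 = -7.

spin_speed = -7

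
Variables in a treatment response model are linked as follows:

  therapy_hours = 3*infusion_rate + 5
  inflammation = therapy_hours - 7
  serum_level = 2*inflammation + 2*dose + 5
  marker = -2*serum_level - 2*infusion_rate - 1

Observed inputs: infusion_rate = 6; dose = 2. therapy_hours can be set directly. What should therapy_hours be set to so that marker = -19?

therapy_hours = 4

Intervening on therapy_hours fixes its value directly, overriding its dependence on infusion_rate.
Substituting into the serum_level equation gives serum_level = 2*therapy_hours - 5.
This gives marker = -4*therapy_hours - 3.
Solve -4*therapy_hours - 3 = -19: therapy_hours = (-19 + 3) / -4 = 4.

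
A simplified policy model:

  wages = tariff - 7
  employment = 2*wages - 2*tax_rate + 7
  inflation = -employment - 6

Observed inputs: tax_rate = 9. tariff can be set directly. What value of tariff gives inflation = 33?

Substituting into the employment equation gives employment = 2*tariff - 25.
This gives inflation = -2*tariff + 19.
Solve -2*tariff + 19 = 33: tariff = (33 - 19) / -2 = -7.

tariff = -7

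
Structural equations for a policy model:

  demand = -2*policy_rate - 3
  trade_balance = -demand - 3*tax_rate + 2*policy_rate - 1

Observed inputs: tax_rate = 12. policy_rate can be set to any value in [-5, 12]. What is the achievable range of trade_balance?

-54 to 14

Substituting into the trade_balance equation gives trade_balance = 4*policy_rate - 34.
Linear in policy_rate, so extremes are at the endpoints: policy_rate = -5 gives trade_balance = -54; policy_rate = 12 gives trade_balance = 14.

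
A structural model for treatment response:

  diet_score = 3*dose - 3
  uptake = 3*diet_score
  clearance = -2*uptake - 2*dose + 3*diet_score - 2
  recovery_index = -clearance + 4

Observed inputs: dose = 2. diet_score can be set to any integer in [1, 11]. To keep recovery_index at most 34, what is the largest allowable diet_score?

Intervening on diet_score fixes its value directly, overriding its dependence on dose.
Substituting into the clearance equation gives clearance = -3*diet_score - 6.
This gives recovery_index = 3*diet_score + 10.
Require 3*diet_score + 10 ≤ 34, so diet_score ≤ 8.
The largest integer in [1, 11] satisfying this is 8.

diet_score = 8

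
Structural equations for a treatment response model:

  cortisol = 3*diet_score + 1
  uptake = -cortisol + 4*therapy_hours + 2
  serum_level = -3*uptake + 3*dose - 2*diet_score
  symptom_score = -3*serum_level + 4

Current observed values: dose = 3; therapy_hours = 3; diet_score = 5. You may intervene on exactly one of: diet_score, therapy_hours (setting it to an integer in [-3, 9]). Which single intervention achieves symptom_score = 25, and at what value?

Intervening on diet_score: symptom_score = -21*diet_score + 94. Reaching 25 requires diet_score = 23/7, not an integer.
Intervening on therapy_hours: with other inputs at their observed values, symptom_score = 36*therapy_hours - 119. Solving for 25 gives therapy_hours = 4, within [-3, 9].

set therapy_hours = 4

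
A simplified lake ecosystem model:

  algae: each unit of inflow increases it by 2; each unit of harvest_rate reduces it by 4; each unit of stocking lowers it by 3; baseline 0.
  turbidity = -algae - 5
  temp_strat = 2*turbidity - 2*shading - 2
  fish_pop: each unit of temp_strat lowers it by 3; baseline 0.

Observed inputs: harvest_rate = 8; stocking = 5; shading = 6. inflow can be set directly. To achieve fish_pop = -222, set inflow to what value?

Substituting into the algae equation gives algae = 2*inflow - 47.
This gives turbidity = -2*inflow + 42.
So temp_strat = -4*inflow + 70.
So fish_pop = 12*inflow - 210.
Solve 12*inflow - 210 = -222: inflow = (-222 + 210) / 12 = -1.

inflow = -1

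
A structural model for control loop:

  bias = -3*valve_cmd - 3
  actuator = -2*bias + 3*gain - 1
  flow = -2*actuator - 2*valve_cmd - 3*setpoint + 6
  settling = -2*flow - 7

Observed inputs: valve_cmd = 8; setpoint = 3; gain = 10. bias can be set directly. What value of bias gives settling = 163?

Intervening on bias fixes its value directly, overriding its dependence on valve_cmd.
Substituting into the actuator equation gives actuator = -2*bias + 29.
Substituting into the flow equation gives flow = 4*bias - 77.
Substituting into the settling equation gives settling = -8*bias + 147.
Solve -8*bias + 147 = 163: bias = (163 - 147) / -8 = -2.

bias = -2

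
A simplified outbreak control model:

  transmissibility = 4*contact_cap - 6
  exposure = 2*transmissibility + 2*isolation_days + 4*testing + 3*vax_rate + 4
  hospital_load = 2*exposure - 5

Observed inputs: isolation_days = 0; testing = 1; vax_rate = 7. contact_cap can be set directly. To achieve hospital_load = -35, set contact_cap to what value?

Substituting into the exposure equation gives exposure = 8*contact_cap + 17.
So hospital_load = 16*contact_cap + 29.
Solve 16*contact_cap + 29 = -35: contact_cap = (-35 - 29) / 16 = -4.

contact_cap = -4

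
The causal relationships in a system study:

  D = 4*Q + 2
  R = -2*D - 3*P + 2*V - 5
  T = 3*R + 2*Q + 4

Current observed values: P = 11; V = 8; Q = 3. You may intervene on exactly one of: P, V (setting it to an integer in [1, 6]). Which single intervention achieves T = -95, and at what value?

Intervening on P: with other inputs at their observed values, T = -9*P - 41. Solving for -95 gives P = 6, within [1, 6].
Intervening on V: T = 6*V - 188. Reaching -95 requires V = 31/2, not an integer.

set P = 6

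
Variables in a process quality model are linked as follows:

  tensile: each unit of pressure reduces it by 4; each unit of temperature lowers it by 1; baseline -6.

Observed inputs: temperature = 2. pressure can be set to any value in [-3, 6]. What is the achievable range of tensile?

-32 to 4

Substituting into the tensile equation gives tensile = -4*pressure - 8.
Linear in pressure, so extremes are at the endpoints: pressure = -3 gives tensile = 4; pressure = 6 gives tensile = -32.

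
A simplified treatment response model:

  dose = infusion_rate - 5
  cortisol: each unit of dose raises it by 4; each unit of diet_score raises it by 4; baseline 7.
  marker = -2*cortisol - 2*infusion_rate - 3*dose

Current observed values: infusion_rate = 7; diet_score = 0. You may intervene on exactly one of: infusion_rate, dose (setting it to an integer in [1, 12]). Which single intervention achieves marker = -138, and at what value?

set dose = 10

Intervening on infusion_rate: marker = -13*infusion_rate + 41. Reaching -138 requires infusion_rate = 179/13, not an integer.
Intervening on dose: with other inputs at their observed values, marker = -11*dose - 28. Solving for -138 gives dose = 10, within [1, 12].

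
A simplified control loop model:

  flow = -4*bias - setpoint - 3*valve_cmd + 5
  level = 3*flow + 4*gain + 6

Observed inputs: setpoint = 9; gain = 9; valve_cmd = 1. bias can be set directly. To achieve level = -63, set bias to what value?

Substituting into the flow equation gives flow = -4*bias - 7.
level becomes -12*bias + 21.
Solve -12*bias + 21 = -63: bias = (-63 - 21) / -12 = 7.

bias = 7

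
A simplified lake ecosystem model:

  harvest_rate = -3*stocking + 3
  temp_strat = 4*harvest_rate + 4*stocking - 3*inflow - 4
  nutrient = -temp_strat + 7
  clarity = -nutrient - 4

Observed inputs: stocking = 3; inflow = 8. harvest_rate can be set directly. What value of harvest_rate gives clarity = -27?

harvest_rate = 0

Intervening on harvest_rate fixes its value directly, overriding its dependence on stocking.
Substituting into the temp_strat equation gives temp_strat = 4*harvest_rate - 16.
nutrient becomes -4*harvest_rate + 23.
Substituting into the clarity equation gives clarity = 4*harvest_rate - 27.
Solve 4*harvest_rate - 27 = -27: harvest_rate = (-27 + 27) / 4 = 0.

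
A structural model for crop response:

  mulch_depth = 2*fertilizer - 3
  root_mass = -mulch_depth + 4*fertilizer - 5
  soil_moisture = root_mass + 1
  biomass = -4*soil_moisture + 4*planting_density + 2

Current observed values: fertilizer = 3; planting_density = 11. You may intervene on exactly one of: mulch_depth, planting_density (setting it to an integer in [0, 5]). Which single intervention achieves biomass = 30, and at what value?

set mulch_depth = 4

Intervening on mulch_depth: with other inputs at their observed values, biomass = 4*mulch_depth + 14. Solving for 30 gives mulch_depth = 4, within [0, 5].
Intervening on planting_density: biomass = 4*planting_density - 18. Reaching 30 requires planting_density = 12, outside [0, 5].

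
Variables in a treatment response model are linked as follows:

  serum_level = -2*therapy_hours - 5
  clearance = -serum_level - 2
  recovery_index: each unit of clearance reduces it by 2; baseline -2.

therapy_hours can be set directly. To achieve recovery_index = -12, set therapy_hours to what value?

therapy_hours = 1

Substituting into the clearance equation gives clearance = 2*therapy_hours + 3.
Substituting into the recovery_index equation gives recovery_index = -4*therapy_hours - 8.
Solve -4*therapy_hours - 8 = -12: therapy_hours = (-12 + 8) / -4 = 1.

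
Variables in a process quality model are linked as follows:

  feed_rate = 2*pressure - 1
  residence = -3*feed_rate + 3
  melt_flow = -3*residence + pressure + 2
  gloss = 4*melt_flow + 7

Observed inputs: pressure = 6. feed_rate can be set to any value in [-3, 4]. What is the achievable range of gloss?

-105 to 147

Intervening on feed_rate fixes its value directly, overriding its dependence on pressure.
Substituting into the melt_flow equation gives melt_flow = 9*feed_rate - 1.
This gives gloss = 36*feed_rate + 3.
Linear in feed_rate, so extremes are at the endpoints: feed_rate = -3 gives gloss = -105; feed_rate = 4 gives gloss = 147.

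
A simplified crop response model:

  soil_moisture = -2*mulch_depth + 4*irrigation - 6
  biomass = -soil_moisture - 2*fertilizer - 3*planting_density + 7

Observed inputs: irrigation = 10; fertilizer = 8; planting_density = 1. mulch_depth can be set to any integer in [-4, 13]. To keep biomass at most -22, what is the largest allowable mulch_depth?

mulch_depth = 12

Substituting into the soil_moisture equation gives soil_moisture = -2*mulch_depth + 34.
Substituting into the biomass equation gives biomass = 2*mulch_depth - 46.
Require 2*mulch_depth - 46 ≤ -22, so mulch_depth ≤ 12.
The largest integer in [-4, 13] satisfying this is 12.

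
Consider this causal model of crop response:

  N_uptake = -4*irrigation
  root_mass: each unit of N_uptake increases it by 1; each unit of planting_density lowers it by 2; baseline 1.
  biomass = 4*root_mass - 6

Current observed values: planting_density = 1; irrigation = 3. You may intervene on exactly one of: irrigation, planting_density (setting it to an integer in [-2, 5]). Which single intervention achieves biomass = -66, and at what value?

Intervening on irrigation: biomass = -16*irrigation - 10. Reaching -66 requires irrigation = 7/2, not an integer.
Intervening on planting_density: with other inputs at their observed values, biomass = -8*planting_density - 50. Solving for -66 gives planting_density = 2, within [-2, 5].

set planting_density = 2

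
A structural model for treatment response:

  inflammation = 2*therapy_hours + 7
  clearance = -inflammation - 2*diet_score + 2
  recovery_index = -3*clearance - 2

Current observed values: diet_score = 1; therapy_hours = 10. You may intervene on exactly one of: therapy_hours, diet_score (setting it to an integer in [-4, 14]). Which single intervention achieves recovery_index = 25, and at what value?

Intervening on therapy_hours: with other inputs at their observed values, recovery_index = 6*therapy_hours + 19. Solving for 25 gives therapy_hours = 1, within [-4, 14].
Intervening on diet_score: recovery_index = 6*diet_score + 73. Reaching 25 requires diet_score = -8, outside [-4, 14].

set therapy_hours = 1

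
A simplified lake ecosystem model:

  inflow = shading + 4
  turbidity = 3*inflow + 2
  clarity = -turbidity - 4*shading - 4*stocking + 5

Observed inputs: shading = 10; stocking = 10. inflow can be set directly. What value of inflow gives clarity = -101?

inflow = 8

Intervening on inflow fixes its value directly, overriding its dependence on shading.
Substituting into the clarity equation gives clarity = -3*inflow - 77.
Solve -3*inflow - 77 = -101: inflow = (-101 + 77) / -3 = 8.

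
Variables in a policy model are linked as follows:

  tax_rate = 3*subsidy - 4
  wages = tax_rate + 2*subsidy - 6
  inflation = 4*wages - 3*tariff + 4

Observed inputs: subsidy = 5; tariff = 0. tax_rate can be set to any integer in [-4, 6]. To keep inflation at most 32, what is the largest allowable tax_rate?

Intervening on tax_rate fixes its value directly, overriding its dependence on subsidy.
Substituting into the wages equation gives wages = tax_rate + 4.
So inflation = 4*tax_rate + 20.
Require 4*tax_rate + 20 ≤ 32, so tax_rate ≤ 3.
The largest integer in [-4, 6] satisfying this is 3.

tax_rate = 3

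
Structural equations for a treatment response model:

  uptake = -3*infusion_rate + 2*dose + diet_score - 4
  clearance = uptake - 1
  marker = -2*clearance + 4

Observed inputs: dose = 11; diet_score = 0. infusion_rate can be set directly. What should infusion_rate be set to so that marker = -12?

Substituting into the uptake equation gives uptake = -3*infusion_rate + 18.
This gives clearance = -3*infusion_rate + 17.
Substituting into the marker equation gives marker = 6*infusion_rate - 30.
Solve 6*infusion_rate - 30 = -12: infusion_rate = (-12 + 30) / 6 = 3.

infusion_rate = 3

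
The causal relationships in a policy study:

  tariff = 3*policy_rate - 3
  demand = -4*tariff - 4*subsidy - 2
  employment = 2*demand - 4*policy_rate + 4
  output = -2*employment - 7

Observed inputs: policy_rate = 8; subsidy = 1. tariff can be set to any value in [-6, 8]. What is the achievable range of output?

-23 to 201

Intervening on tariff fixes its value directly, overriding its dependence on policy_rate.
Substituting into the demand equation gives demand = -4*tariff - 6.
So employment = -8*tariff - 40.
So output = 16*tariff + 73.
Linear in tariff, so extremes are at the endpoints: tariff = -6 gives output = -23; tariff = 8 gives output = 201.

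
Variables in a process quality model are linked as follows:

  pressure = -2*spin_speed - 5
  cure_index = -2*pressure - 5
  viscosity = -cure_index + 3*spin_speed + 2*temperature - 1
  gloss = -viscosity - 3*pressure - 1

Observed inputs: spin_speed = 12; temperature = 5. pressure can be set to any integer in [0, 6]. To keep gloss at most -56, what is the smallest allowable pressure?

Intervening on pressure fixes its value directly, overriding its dependence on spin_speed.
Substituting into the viscosity equation gives viscosity = 2*pressure + 50.
This gives gloss = -5*pressure - 51.
Require -5*pressure - 51 ≤ -56, so pressure ≥ 1.
The smallest integer in [0, 6] satisfying this is 1.

pressure = 1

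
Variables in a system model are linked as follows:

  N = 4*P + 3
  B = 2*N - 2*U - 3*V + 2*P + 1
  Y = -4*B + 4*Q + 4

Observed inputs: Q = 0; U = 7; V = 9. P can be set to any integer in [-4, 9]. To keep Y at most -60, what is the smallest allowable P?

Substituting into the B equation gives B = 10*P - 34.
This gives Y = -40*P + 140.
Require -40*P + 140 ≤ -60, so P ≥ 5.
The smallest integer in [-4, 9] satisfying this is 5.

P = 5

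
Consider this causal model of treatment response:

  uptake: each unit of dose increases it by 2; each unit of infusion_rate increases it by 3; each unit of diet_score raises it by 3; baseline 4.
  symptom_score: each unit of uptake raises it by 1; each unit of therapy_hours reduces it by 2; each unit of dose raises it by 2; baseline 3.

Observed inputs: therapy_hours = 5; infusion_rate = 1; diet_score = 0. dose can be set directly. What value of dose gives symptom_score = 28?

dose = 7

Substituting into the uptake equation gives uptake = 2*dose + 7.
Substituting into the symptom_score equation gives symptom_score = 4*dose.
Solve 4*dose = 28: dose = 28 / 4 = 7.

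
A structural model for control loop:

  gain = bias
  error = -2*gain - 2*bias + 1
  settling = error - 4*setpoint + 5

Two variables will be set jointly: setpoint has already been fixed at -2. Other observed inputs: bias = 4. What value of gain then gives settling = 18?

gain = -6

With setpoint held at -2:
Intervening on gain fixes its value directly, overriding its dependence on bias.
Substituting into the error equation gives error = -2*gain - 7.
Substituting into the settling equation gives settling = -2*gain + 6.
Solve -2*gain + 6 = 18: gain = (18 - 6) / -2 = -6.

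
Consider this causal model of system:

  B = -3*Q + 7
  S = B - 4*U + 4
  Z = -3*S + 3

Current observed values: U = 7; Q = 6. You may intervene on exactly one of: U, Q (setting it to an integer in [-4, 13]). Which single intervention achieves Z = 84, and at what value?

set U = 5

Intervening on U: with other inputs at their observed values, Z = 12*U + 24. Solving for 84 gives U = 5, within [-4, 13].
Intervening on Q: Z = 9*Q + 54. Reaching 84 requires Q = 10/3, not an integer.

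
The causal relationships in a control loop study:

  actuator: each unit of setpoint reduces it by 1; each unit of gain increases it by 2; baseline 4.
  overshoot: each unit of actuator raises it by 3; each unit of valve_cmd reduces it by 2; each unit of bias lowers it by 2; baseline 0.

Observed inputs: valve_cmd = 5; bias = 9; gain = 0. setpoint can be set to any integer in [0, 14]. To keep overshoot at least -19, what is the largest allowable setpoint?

Substituting into the actuator equation gives actuator = -setpoint + 4.
Substituting into the overshoot equation gives overshoot = -3*setpoint - 16.
Require -3*setpoint - 16 ≥ -19, so setpoint ≤ 1.
The largest integer in [0, 14] satisfying this is 1.

setpoint = 1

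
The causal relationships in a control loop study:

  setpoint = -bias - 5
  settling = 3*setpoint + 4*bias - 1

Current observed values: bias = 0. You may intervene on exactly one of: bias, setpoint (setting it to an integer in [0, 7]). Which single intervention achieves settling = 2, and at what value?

Intervening on bias: settling = bias - 16. Reaching 2 requires bias = 18, outside [0, 7].
Intervening on setpoint: with other inputs at their observed values, settling = 3*setpoint - 1. Solving for 2 gives setpoint = 1, within [0, 7].

set setpoint = 1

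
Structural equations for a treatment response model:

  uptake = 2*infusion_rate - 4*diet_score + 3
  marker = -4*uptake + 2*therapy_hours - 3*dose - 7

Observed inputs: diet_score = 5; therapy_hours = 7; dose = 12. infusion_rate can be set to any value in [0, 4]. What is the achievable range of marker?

Substituting into the uptake equation gives uptake = 2*infusion_rate - 17.
Substituting into the marker equation gives marker = -8*infusion_rate + 39.
Linear in infusion_rate, so extremes are at the endpoints: infusion_rate = 0 gives marker = 39; infusion_rate = 4 gives marker = 7.

7 to 39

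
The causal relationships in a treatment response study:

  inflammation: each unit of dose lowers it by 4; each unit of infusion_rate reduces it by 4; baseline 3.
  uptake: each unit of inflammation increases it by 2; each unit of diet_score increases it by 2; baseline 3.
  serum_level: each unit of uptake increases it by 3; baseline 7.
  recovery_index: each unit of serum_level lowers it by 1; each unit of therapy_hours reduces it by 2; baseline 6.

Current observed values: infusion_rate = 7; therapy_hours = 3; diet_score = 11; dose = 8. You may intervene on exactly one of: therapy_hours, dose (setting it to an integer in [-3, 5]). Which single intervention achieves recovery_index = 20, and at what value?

Intervening on therapy_hours: recovery_index = -2*therapy_hours + 266. Reaching 20 requires therapy_hours = 123, outside [-3, 5].
Intervening on dose: with other inputs at their observed values, recovery_index = 24*dose + 68. Solving for 20 gives dose = -2, within [-3, 5].

set dose = -2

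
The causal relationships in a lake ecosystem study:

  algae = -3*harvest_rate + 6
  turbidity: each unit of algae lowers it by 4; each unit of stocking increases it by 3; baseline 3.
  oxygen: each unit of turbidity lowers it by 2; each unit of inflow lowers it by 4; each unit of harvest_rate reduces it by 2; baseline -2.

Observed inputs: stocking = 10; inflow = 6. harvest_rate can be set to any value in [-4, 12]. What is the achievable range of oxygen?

-356 to 60

Substituting into the turbidity equation gives turbidity = 12*harvest_rate + 9.
Substituting into the oxygen equation gives oxygen = -26*harvest_rate - 44.
Linear in harvest_rate, so extremes are at the endpoints: harvest_rate = -4 gives oxygen = 60; harvest_rate = 12 gives oxygen = -356.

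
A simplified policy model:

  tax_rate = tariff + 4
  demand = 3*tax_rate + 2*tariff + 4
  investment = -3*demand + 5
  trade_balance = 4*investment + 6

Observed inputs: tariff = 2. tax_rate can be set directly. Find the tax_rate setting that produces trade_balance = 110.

Intervening on tax_rate fixes its value directly, overriding its dependence on tariff.
Substituting into the demand equation gives demand = 3*tax_rate + 8.
investment becomes -9*tax_rate - 19.
Substituting into the trade_balance equation gives trade_balance = -36*tax_rate - 70.
Solve -36*tax_rate - 70 = 110: tax_rate = (110 + 70) / -36 = -5.

tax_rate = -5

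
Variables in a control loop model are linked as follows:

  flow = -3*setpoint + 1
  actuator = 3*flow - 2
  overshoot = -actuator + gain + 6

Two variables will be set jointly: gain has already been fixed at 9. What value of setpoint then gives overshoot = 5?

With gain held at 9:
Substituting into the actuator equation gives actuator = -9*setpoint + 1.
This gives overshoot = 9*setpoint + 14.
Solve 9*setpoint + 14 = 5: setpoint = (5 - 14) / 9 = -1.

setpoint = -1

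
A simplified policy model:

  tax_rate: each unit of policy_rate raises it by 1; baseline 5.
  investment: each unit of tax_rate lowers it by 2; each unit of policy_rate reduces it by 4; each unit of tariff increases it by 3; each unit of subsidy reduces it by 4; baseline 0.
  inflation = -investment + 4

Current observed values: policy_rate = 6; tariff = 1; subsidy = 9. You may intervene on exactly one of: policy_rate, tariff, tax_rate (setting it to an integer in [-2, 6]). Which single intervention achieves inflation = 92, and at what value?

Intervening on policy_rate: inflation = 6*policy_rate + 47. Reaching 92 requires policy_rate = 15/2, not an integer.
Intervening on tariff: with other inputs at their observed values, inflation = -3*tariff + 86. Solving for 92 gives tariff = -2, within [-2, 6].
Intervening on tax_rate: inflation = 2*tax_rate + 61. Reaching 92 requires tax_rate = 31/2, not an integer.

set tariff = -2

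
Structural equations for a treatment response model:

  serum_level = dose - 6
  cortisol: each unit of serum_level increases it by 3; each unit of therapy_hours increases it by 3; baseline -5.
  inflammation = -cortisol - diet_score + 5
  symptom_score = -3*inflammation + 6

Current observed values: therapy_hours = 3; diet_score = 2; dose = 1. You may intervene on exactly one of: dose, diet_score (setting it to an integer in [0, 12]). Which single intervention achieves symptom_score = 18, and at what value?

set dose = 7

Intervening on dose: with other inputs at their observed values, symptom_score = 9*dose - 45. Solving for 18 gives dose = 7, within [0, 12].
Intervening on diet_score: symptom_score = 3*diet_score - 42. Reaching 18 requires diet_score = 20, outside [0, 12].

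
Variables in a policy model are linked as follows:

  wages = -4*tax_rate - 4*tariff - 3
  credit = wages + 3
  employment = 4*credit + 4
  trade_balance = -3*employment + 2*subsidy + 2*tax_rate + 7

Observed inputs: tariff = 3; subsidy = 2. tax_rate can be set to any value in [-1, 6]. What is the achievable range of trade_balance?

Substituting into the wages equation gives wages = -4*tax_rate - 15.
So credit = -4*tax_rate - 12.
Substituting into the employment equation gives employment = -16*tax_rate - 44.
trade_balance becomes 50*tax_rate + 143.
Linear in tax_rate, so extremes are at the endpoints: tax_rate = -1 gives trade_balance = 93; tax_rate = 6 gives trade_balance = 443.

93 to 443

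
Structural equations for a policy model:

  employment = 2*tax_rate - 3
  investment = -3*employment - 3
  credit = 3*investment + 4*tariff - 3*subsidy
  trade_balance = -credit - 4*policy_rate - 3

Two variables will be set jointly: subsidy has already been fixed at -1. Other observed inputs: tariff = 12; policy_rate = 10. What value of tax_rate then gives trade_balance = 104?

tax_rate = 12

With subsidy held at -1:
Substituting into the investment equation gives investment = -6*tax_rate + 6.
Substituting into the credit equation gives credit = -18*tax_rate + 69.
So trade_balance = 18*tax_rate - 112.
Solve 18*tax_rate - 112 = 104: tax_rate = (104 + 112) / 18 = 12.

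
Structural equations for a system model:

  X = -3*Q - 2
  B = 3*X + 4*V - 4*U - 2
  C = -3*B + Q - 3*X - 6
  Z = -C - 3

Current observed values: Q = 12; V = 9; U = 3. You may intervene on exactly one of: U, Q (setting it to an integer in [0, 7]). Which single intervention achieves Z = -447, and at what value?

Intervening on U: with other inputs at their observed values, Z = -12*U - 363. Solving for -447 gives U = 7, within [0, 7].
Intervening on Q: Z = -37*Q + 45. Reaching -447 requires Q = 492/37, not an integer.

set U = 7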